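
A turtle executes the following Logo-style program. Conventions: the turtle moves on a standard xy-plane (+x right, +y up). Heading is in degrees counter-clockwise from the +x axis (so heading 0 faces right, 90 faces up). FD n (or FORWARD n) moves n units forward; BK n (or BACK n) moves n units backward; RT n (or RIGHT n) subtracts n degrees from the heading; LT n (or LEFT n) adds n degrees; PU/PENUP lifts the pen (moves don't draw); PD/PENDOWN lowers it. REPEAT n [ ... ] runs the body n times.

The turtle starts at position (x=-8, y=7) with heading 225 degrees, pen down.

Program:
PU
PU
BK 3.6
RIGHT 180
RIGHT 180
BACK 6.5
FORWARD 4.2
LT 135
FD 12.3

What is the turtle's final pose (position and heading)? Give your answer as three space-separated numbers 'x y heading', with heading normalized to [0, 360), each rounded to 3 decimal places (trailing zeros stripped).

Executing turtle program step by step:
Start: pos=(-8,7), heading=225, pen down
PU: pen up
PU: pen up
BK 3.6: (-8,7) -> (-5.454,9.546) [heading=225, move]
RT 180: heading 225 -> 45
RT 180: heading 45 -> 225
BK 6.5: (-5.454,9.546) -> (-0.858,14.142) [heading=225, move]
FD 4.2: (-0.858,14.142) -> (-3.828,11.172) [heading=225, move]
LT 135: heading 225 -> 0
FD 12.3: (-3.828,11.172) -> (8.472,11.172) [heading=0, move]
Final: pos=(8.472,11.172), heading=0, 0 segment(s) drawn

Answer: 8.472 11.172 0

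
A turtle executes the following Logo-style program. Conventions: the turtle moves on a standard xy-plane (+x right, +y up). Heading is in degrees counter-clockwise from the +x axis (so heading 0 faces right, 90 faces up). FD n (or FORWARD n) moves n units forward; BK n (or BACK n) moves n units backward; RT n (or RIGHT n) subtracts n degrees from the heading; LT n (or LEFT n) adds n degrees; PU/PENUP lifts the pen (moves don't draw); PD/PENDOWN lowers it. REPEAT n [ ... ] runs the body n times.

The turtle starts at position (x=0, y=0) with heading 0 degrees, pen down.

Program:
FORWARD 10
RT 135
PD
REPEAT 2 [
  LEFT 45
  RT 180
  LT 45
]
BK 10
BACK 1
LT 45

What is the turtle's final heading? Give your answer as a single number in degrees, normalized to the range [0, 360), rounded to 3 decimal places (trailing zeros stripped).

Executing turtle program step by step:
Start: pos=(0,0), heading=0, pen down
FD 10: (0,0) -> (10,0) [heading=0, draw]
RT 135: heading 0 -> 225
PD: pen down
REPEAT 2 [
  -- iteration 1/2 --
  LT 45: heading 225 -> 270
  RT 180: heading 270 -> 90
  LT 45: heading 90 -> 135
  -- iteration 2/2 --
  LT 45: heading 135 -> 180
  RT 180: heading 180 -> 0
  LT 45: heading 0 -> 45
]
BK 10: (10,0) -> (2.929,-7.071) [heading=45, draw]
BK 1: (2.929,-7.071) -> (2.222,-7.778) [heading=45, draw]
LT 45: heading 45 -> 90
Final: pos=(2.222,-7.778), heading=90, 3 segment(s) drawn

Answer: 90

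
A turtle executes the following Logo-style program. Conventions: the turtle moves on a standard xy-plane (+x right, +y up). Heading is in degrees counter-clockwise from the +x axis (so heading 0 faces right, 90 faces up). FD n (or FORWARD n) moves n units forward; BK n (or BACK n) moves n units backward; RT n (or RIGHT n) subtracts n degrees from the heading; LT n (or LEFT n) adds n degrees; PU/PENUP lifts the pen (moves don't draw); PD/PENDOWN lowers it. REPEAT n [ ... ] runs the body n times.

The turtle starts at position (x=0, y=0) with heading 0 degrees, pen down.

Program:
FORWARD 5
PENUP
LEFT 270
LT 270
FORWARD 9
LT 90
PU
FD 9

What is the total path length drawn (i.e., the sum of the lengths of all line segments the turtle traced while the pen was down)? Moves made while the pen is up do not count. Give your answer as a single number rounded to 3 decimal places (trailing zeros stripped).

Answer: 5

Derivation:
Executing turtle program step by step:
Start: pos=(0,0), heading=0, pen down
FD 5: (0,0) -> (5,0) [heading=0, draw]
PU: pen up
LT 270: heading 0 -> 270
LT 270: heading 270 -> 180
FD 9: (5,0) -> (-4,0) [heading=180, move]
LT 90: heading 180 -> 270
PU: pen up
FD 9: (-4,0) -> (-4,-9) [heading=270, move]
Final: pos=(-4,-9), heading=270, 1 segment(s) drawn

Segment lengths:
  seg 1: (0,0) -> (5,0), length = 5
Total = 5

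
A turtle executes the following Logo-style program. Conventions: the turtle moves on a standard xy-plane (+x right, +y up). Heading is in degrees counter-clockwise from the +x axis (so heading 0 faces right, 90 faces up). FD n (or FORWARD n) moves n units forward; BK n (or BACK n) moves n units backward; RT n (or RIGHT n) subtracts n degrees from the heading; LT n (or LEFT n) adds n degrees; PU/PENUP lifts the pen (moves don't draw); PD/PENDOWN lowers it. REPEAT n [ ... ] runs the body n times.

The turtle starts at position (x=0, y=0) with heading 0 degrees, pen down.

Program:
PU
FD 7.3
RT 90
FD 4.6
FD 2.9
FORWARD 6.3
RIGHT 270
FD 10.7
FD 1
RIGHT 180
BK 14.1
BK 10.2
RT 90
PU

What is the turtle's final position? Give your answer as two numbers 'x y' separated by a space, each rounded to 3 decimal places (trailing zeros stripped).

Answer: 43.3 -13.8

Derivation:
Executing turtle program step by step:
Start: pos=(0,0), heading=0, pen down
PU: pen up
FD 7.3: (0,0) -> (7.3,0) [heading=0, move]
RT 90: heading 0 -> 270
FD 4.6: (7.3,0) -> (7.3,-4.6) [heading=270, move]
FD 2.9: (7.3,-4.6) -> (7.3,-7.5) [heading=270, move]
FD 6.3: (7.3,-7.5) -> (7.3,-13.8) [heading=270, move]
RT 270: heading 270 -> 0
FD 10.7: (7.3,-13.8) -> (18,-13.8) [heading=0, move]
FD 1: (18,-13.8) -> (19,-13.8) [heading=0, move]
RT 180: heading 0 -> 180
BK 14.1: (19,-13.8) -> (33.1,-13.8) [heading=180, move]
BK 10.2: (33.1,-13.8) -> (43.3,-13.8) [heading=180, move]
RT 90: heading 180 -> 90
PU: pen up
Final: pos=(43.3,-13.8), heading=90, 0 segment(s) drawn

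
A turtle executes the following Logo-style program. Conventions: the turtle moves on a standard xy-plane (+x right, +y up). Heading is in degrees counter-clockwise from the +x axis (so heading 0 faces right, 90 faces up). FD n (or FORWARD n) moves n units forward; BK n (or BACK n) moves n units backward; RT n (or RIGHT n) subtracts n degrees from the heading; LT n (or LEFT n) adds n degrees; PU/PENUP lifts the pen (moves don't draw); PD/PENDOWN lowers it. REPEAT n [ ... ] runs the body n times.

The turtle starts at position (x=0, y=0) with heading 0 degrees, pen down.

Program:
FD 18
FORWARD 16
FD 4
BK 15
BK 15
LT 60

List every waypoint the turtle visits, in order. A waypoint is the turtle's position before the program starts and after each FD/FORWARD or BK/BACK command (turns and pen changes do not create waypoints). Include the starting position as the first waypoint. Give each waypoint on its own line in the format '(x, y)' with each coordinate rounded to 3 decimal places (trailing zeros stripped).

Executing turtle program step by step:
Start: pos=(0,0), heading=0, pen down
FD 18: (0,0) -> (18,0) [heading=0, draw]
FD 16: (18,0) -> (34,0) [heading=0, draw]
FD 4: (34,0) -> (38,0) [heading=0, draw]
BK 15: (38,0) -> (23,0) [heading=0, draw]
BK 15: (23,0) -> (8,0) [heading=0, draw]
LT 60: heading 0 -> 60
Final: pos=(8,0), heading=60, 5 segment(s) drawn
Waypoints (6 total):
(0, 0)
(18, 0)
(34, 0)
(38, 0)
(23, 0)
(8, 0)

Answer: (0, 0)
(18, 0)
(34, 0)
(38, 0)
(23, 0)
(8, 0)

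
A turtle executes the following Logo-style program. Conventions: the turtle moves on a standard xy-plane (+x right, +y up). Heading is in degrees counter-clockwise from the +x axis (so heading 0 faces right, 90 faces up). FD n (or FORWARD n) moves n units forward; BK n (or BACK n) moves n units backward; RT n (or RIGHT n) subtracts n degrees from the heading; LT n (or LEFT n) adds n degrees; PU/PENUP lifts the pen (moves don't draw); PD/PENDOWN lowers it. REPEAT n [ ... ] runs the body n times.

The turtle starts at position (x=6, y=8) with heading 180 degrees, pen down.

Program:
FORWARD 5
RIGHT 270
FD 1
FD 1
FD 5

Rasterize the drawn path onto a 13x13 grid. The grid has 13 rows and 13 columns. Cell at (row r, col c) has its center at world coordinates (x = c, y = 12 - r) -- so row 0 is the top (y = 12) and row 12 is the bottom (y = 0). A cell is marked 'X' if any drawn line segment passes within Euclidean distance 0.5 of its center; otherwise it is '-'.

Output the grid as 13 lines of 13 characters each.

Segment 0: (6,8) -> (1,8)
Segment 1: (1,8) -> (1,7)
Segment 2: (1,7) -> (1,6)
Segment 3: (1,6) -> (1,1)

Answer: -------------
-------------
-------------
-------------
-XXXXXX------
-X-----------
-X-----------
-X-----------
-X-----------
-X-----------
-X-----------
-X-----------
-------------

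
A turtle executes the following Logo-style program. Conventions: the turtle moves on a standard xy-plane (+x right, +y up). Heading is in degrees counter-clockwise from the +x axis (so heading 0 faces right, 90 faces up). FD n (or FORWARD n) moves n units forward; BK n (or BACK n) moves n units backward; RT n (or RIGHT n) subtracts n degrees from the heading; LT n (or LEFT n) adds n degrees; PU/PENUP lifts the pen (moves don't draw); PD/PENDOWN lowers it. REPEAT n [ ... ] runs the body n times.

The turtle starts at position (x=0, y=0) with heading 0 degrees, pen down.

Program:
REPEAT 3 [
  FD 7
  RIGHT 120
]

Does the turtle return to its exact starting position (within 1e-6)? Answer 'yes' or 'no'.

Answer: yes

Derivation:
Executing turtle program step by step:
Start: pos=(0,0), heading=0, pen down
REPEAT 3 [
  -- iteration 1/3 --
  FD 7: (0,0) -> (7,0) [heading=0, draw]
  RT 120: heading 0 -> 240
  -- iteration 2/3 --
  FD 7: (7,0) -> (3.5,-6.062) [heading=240, draw]
  RT 120: heading 240 -> 120
  -- iteration 3/3 --
  FD 7: (3.5,-6.062) -> (0,0) [heading=120, draw]
  RT 120: heading 120 -> 0
]
Final: pos=(0,0), heading=0, 3 segment(s) drawn

Start position: (0, 0)
Final position: (0, 0)
Distance = 0; < 1e-6 -> CLOSED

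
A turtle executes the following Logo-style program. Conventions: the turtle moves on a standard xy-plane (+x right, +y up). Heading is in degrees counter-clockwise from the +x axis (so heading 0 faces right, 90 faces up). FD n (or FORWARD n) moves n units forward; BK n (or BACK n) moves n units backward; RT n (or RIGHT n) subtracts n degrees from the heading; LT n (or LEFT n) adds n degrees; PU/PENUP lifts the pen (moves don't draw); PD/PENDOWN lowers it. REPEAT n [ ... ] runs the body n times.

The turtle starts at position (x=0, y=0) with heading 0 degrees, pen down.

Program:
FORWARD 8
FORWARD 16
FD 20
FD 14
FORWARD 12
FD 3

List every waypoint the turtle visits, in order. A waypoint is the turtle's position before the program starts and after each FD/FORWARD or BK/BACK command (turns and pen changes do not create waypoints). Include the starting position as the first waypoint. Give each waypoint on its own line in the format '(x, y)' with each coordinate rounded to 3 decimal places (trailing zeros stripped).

Answer: (0, 0)
(8, 0)
(24, 0)
(44, 0)
(58, 0)
(70, 0)
(73, 0)

Derivation:
Executing turtle program step by step:
Start: pos=(0,0), heading=0, pen down
FD 8: (0,0) -> (8,0) [heading=0, draw]
FD 16: (8,0) -> (24,0) [heading=0, draw]
FD 20: (24,0) -> (44,0) [heading=0, draw]
FD 14: (44,0) -> (58,0) [heading=0, draw]
FD 12: (58,0) -> (70,0) [heading=0, draw]
FD 3: (70,0) -> (73,0) [heading=0, draw]
Final: pos=(73,0), heading=0, 6 segment(s) drawn
Waypoints (7 total):
(0, 0)
(8, 0)
(24, 0)
(44, 0)
(58, 0)
(70, 0)
(73, 0)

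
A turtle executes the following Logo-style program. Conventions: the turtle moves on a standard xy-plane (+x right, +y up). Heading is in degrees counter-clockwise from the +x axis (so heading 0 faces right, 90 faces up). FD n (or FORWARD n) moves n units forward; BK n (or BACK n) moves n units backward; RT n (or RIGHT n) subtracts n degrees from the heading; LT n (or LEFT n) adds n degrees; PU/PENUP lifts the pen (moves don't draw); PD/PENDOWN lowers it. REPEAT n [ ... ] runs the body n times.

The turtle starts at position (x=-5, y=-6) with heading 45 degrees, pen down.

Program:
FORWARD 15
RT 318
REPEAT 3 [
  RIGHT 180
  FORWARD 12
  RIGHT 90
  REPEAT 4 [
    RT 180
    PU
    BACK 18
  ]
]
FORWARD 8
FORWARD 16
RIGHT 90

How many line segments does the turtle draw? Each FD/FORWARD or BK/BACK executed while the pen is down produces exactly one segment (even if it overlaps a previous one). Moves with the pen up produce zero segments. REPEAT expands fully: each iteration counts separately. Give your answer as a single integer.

Answer: 2

Derivation:
Executing turtle program step by step:
Start: pos=(-5,-6), heading=45, pen down
FD 15: (-5,-6) -> (5.607,4.607) [heading=45, draw]
RT 318: heading 45 -> 87
REPEAT 3 [
  -- iteration 1/3 --
  RT 180: heading 87 -> 267
  FD 12: (5.607,4.607) -> (4.979,-7.377) [heading=267, draw]
  RT 90: heading 267 -> 177
  REPEAT 4 [
    -- iteration 1/4 --
    RT 180: heading 177 -> 357
    PU: pen up
    BK 18: (4.979,-7.377) -> (-12.997,-6.435) [heading=357, move]
    -- iteration 2/4 --
    RT 180: heading 357 -> 177
    PU: pen up
    BK 18: (-12.997,-6.435) -> (4.979,-7.377) [heading=177, move]
    -- iteration 3/4 --
    RT 180: heading 177 -> 357
    PU: pen up
    BK 18: (4.979,-7.377) -> (-12.997,-6.435) [heading=357, move]
    -- iteration 4/4 --
    RT 180: heading 357 -> 177
    PU: pen up
    BK 18: (-12.997,-6.435) -> (4.979,-7.377) [heading=177, move]
  ]
  -- iteration 2/3 --
  RT 180: heading 177 -> 357
  FD 12: (4.979,-7.377) -> (16.962,-8.005) [heading=357, move]
  RT 90: heading 357 -> 267
  REPEAT 4 [
    -- iteration 1/4 --
    RT 180: heading 267 -> 87
    PU: pen up
    BK 18: (16.962,-8.005) -> (16.02,-25.98) [heading=87, move]
    -- iteration 2/4 --
    RT 180: heading 87 -> 267
    PU: pen up
    BK 18: (16.02,-25.98) -> (16.962,-8.005) [heading=267, move]
    -- iteration 3/4 --
    RT 180: heading 267 -> 87
    PU: pen up
    BK 18: (16.962,-8.005) -> (16.02,-25.98) [heading=87, move]
    -- iteration 4/4 --
    RT 180: heading 87 -> 267
    PU: pen up
    BK 18: (16.02,-25.98) -> (16.962,-8.005) [heading=267, move]
  ]
  -- iteration 3/3 --
  RT 180: heading 267 -> 87
  FD 12: (16.962,-8.005) -> (17.59,3.979) [heading=87, move]
  RT 90: heading 87 -> 357
  REPEAT 4 [
    -- iteration 1/4 --
    RT 180: heading 357 -> 177
    PU: pen up
    BK 18: (17.59,3.979) -> (35.565,3.037) [heading=177, move]
    -- iteration 2/4 --
    RT 180: heading 177 -> 357
    PU: pen up
    BK 18: (35.565,3.037) -> (17.59,3.979) [heading=357, move]
    -- iteration 3/4 --
    RT 180: heading 357 -> 177
    PU: pen up
    BK 18: (17.59,3.979) -> (35.565,3.037) [heading=177, move]
    -- iteration 4/4 --
    RT 180: heading 177 -> 357
    PU: pen up
    BK 18: (35.565,3.037) -> (17.59,3.979) [heading=357, move]
  ]
]
FD 8: (17.59,3.979) -> (25.579,3.56) [heading=357, move]
FD 16: (25.579,3.56) -> (41.557,2.723) [heading=357, move]
RT 90: heading 357 -> 267
Final: pos=(41.557,2.723), heading=267, 2 segment(s) drawn
Segments drawn: 2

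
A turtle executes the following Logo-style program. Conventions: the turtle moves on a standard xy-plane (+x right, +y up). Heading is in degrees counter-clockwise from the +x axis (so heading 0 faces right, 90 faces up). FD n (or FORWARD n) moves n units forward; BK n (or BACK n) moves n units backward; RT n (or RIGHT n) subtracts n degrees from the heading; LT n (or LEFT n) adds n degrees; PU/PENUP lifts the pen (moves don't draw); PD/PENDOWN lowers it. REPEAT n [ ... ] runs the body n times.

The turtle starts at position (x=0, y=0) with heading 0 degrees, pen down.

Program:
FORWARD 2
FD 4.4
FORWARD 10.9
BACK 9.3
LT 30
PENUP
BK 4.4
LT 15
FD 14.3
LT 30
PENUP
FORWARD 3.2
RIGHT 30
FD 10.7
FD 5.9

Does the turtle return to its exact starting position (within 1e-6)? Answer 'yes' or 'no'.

Executing turtle program step by step:
Start: pos=(0,0), heading=0, pen down
FD 2: (0,0) -> (2,0) [heading=0, draw]
FD 4.4: (2,0) -> (6.4,0) [heading=0, draw]
FD 10.9: (6.4,0) -> (17.3,0) [heading=0, draw]
BK 9.3: (17.3,0) -> (8,0) [heading=0, draw]
LT 30: heading 0 -> 30
PU: pen up
BK 4.4: (8,0) -> (4.189,-2.2) [heading=30, move]
LT 15: heading 30 -> 45
FD 14.3: (4.189,-2.2) -> (14.301,7.912) [heading=45, move]
LT 30: heading 45 -> 75
PU: pen up
FD 3.2: (14.301,7.912) -> (15.129,11.003) [heading=75, move]
RT 30: heading 75 -> 45
FD 10.7: (15.129,11.003) -> (22.695,18.569) [heading=45, move]
FD 5.9: (22.695,18.569) -> (26.867,22.741) [heading=45, move]
Final: pos=(26.867,22.741), heading=45, 4 segment(s) drawn

Start position: (0, 0)
Final position: (26.867, 22.741)
Distance = 35.199; >= 1e-6 -> NOT closed

Answer: no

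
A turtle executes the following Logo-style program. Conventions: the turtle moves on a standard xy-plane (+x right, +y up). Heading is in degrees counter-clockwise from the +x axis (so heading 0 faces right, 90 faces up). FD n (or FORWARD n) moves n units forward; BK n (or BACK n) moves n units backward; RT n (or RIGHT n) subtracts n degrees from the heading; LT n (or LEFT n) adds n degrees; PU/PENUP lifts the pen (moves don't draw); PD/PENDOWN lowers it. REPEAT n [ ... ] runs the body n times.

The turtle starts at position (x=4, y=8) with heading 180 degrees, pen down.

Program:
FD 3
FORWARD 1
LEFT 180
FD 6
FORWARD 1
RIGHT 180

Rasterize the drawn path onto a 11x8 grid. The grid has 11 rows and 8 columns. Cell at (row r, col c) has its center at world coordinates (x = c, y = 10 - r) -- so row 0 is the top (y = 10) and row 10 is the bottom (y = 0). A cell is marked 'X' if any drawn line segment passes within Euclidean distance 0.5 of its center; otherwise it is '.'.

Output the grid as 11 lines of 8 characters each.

Answer: ........
........
XXXXXXXX
........
........
........
........
........
........
........
........

Derivation:
Segment 0: (4,8) -> (1,8)
Segment 1: (1,8) -> (0,8)
Segment 2: (0,8) -> (6,8)
Segment 3: (6,8) -> (7,8)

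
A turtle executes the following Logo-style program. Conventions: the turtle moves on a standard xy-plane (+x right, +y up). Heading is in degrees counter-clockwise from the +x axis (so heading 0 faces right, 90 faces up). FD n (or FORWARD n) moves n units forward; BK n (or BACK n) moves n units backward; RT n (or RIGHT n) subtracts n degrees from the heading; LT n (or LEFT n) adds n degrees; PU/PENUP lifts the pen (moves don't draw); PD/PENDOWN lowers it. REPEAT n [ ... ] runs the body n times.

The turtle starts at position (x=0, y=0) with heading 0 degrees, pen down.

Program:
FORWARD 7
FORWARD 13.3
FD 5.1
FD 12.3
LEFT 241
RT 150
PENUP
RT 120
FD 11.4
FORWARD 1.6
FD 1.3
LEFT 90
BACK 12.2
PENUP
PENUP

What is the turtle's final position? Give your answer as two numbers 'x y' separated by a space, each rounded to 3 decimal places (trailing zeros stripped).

Executing turtle program step by step:
Start: pos=(0,0), heading=0, pen down
FD 7: (0,0) -> (7,0) [heading=0, draw]
FD 13.3: (7,0) -> (20.3,0) [heading=0, draw]
FD 5.1: (20.3,0) -> (25.4,0) [heading=0, draw]
FD 12.3: (25.4,0) -> (37.7,0) [heading=0, draw]
LT 241: heading 0 -> 241
RT 150: heading 241 -> 91
PU: pen up
RT 120: heading 91 -> 331
FD 11.4: (37.7,0) -> (47.671,-5.527) [heading=331, move]
FD 1.6: (47.671,-5.527) -> (49.07,-6.303) [heading=331, move]
FD 1.3: (49.07,-6.303) -> (50.207,-6.933) [heading=331, move]
LT 90: heading 331 -> 61
BK 12.2: (50.207,-6.933) -> (44.292,-17.603) [heading=61, move]
PU: pen up
PU: pen up
Final: pos=(44.292,-17.603), heading=61, 4 segment(s) drawn

Answer: 44.292 -17.603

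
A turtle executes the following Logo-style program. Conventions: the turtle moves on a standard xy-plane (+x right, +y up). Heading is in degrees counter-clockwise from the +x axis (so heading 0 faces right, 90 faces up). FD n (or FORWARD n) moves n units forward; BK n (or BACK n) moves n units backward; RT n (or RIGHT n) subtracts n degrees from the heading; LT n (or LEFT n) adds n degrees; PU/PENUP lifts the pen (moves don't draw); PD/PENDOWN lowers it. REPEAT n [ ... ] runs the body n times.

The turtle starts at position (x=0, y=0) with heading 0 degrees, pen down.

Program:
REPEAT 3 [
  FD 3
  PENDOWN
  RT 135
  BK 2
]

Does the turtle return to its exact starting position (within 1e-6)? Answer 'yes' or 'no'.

Answer: no

Derivation:
Executing turtle program step by step:
Start: pos=(0,0), heading=0, pen down
REPEAT 3 [
  -- iteration 1/3 --
  FD 3: (0,0) -> (3,0) [heading=0, draw]
  PD: pen down
  RT 135: heading 0 -> 225
  BK 2: (3,0) -> (4.414,1.414) [heading=225, draw]
  -- iteration 2/3 --
  FD 3: (4.414,1.414) -> (2.293,-0.707) [heading=225, draw]
  PD: pen down
  RT 135: heading 225 -> 90
  BK 2: (2.293,-0.707) -> (2.293,-2.707) [heading=90, draw]
  -- iteration 3/3 --
  FD 3: (2.293,-2.707) -> (2.293,0.293) [heading=90, draw]
  PD: pen down
  RT 135: heading 90 -> 315
  BK 2: (2.293,0.293) -> (0.879,1.707) [heading=315, draw]
]
Final: pos=(0.879,1.707), heading=315, 6 segment(s) drawn

Start position: (0, 0)
Final position: (0.879, 1.707)
Distance = 1.92; >= 1e-6 -> NOT closed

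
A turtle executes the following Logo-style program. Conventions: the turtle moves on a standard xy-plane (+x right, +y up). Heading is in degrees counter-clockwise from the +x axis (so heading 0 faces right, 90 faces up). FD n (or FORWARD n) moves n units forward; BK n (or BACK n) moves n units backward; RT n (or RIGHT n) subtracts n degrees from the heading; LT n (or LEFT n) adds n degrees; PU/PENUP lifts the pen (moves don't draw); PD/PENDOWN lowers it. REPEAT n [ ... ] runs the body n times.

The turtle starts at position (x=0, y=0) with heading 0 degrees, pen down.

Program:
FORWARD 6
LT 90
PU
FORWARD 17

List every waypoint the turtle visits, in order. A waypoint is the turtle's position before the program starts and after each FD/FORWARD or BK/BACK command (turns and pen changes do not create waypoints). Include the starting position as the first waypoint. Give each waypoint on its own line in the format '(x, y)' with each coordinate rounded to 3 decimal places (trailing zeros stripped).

Executing turtle program step by step:
Start: pos=(0,0), heading=0, pen down
FD 6: (0,0) -> (6,0) [heading=0, draw]
LT 90: heading 0 -> 90
PU: pen up
FD 17: (6,0) -> (6,17) [heading=90, move]
Final: pos=(6,17), heading=90, 1 segment(s) drawn
Waypoints (3 total):
(0, 0)
(6, 0)
(6, 17)

Answer: (0, 0)
(6, 0)
(6, 17)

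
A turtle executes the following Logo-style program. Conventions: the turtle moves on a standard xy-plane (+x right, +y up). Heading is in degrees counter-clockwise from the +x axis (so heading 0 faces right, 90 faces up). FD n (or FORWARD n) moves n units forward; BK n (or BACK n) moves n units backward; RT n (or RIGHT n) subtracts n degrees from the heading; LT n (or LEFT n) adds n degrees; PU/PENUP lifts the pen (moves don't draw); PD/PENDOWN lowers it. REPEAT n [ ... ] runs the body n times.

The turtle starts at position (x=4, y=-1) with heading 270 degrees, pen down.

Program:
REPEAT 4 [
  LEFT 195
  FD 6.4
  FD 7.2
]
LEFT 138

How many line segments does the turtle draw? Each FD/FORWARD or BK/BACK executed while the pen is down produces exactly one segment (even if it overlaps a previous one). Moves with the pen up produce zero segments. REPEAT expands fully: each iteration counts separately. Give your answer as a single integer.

Answer: 8

Derivation:
Executing turtle program step by step:
Start: pos=(4,-1), heading=270, pen down
REPEAT 4 [
  -- iteration 1/4 --
  LT 195: heading 270 -> 105
  FD 6.4: (4,-1) -> (2.344,5.182) [heading=105, draw]
  FD 7.2: (2.344,5.182) -> (0.48,12.137) [heading=105, draw]
  -- iteration 2/4 --
  LT 195: heading 105 -> 300
  FD 6.4: (0.48,12.137) -> (3.68,6.594) [heading=300, draw]
  FD 7.2: (3.68,6.594) -> (7.28,0.359) [heading=300, draw]
  -- iteration 3/4 --
  LT 195: heading 300 -> 135
  FD 6.4: (7.28,0.359) -> (2.755,4.884) [heading=135, draw]
  FD 7.2: (2.755,4.884) -> (-2.337,9.975) [heading=135, draw]
  -- iteration 4/4 --
  LT 195: heading 135 -> 330
  FD 6.4: (-2.337,9.975) -> (3.206,6.775) [heading=330, draw]
  FD 7.2: (3.206,6.775) -> (9.441,3.175) [heading=330, draw]
]
LT 138: heading 330 -> 108
Final: pos=(9.441,3.175), heading=108, 8 segment(s) drawn
Segments drawn: 8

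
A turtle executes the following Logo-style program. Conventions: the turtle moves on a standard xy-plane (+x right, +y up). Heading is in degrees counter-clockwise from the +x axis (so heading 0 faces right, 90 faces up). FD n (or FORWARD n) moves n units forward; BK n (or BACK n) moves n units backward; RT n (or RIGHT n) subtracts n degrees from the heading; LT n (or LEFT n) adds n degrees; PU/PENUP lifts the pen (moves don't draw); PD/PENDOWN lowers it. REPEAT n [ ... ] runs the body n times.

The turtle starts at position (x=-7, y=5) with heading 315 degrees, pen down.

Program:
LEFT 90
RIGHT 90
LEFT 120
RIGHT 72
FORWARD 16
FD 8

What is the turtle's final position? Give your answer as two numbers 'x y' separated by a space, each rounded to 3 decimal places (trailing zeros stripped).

Executing turtle program step by step:
Start: pos=(-7,5), heading=315, pen down
LT 90: heading 315 -> 45
RT 90: heading 45 -> 315
LT 120: heading 315 -> 75
RT 72: heading 75 -> 3
FD 16: (-7,5) -> (8.978,5.837) [heading=3, draw]
FD 8: (8.978,5.837) -> (16.967,6.256) [heading=3, draw]
Final: pos=(16.967,6.256), heading=3, 2 segment(s) drawn

Answer: 16.967 6.256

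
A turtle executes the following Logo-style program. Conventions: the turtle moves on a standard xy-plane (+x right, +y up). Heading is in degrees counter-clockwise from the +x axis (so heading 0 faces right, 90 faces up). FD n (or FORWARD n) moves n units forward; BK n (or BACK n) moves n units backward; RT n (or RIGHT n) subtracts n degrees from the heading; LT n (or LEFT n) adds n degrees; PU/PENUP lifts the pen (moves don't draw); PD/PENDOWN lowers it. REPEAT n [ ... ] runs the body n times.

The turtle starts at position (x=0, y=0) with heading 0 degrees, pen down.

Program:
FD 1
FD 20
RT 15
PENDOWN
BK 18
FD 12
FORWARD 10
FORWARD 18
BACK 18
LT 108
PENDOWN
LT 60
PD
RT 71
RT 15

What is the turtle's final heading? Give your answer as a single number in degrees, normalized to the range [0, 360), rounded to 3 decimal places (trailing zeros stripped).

Executing turtle program step by step:
Start: pos=(0,0), heading=0, pen down
FD 1: (0,0) -> (1,0) [heading=0, draw]
FD 20: (1,0) -> (21,0) [heading=0, draw]
RT 15: heading 0 -> 345
PD: pen down
BK 18: (21,0) -> (3.613,4.659) [heading=345, draw]
FD 12: (3.613,4.659) -> (15.204,1.553) [heading=345, draw]
FD 10: (15.204,1.553) -> (24.864,-1.035) [heading=345, draw]
FD 18: (24.864,-1.035) -> (42.25,-5.694) [heading=345, draw]
BK 18: (42.25,-5.694) -> (24.864,-1.035) [heading=345, draw]
LT 108: heading 345 -> 93
PD: pen down
LT 60: heading 93 -> 153
PD: pen down
RT 71: heading 153 -> 82
RT 15: heading 82 -> 67
Final: pos=(24.864,-1.035), heading=67, 7 segment(s) drawn

Answer: 67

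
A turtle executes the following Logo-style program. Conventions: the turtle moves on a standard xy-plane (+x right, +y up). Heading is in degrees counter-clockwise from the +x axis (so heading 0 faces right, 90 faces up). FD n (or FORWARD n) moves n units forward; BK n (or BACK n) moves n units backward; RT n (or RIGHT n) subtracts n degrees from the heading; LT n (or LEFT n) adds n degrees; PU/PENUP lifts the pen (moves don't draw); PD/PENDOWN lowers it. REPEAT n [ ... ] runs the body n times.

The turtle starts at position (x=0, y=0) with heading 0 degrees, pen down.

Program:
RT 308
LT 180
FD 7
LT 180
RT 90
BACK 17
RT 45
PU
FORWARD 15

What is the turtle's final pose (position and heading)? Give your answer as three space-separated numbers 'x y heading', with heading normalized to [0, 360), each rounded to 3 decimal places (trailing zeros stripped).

Executing turtle program step by step:
Start: pos=(0,0), heading=0, pen down
RT 308: heading 0 -> 52
LT 180: heading 52 -> 232
FD 7: (0,0) -> (-4.31,-5.516) [heading=232, draw]
LT 180: heading 232 -> 52
RT 90: heading 52 -> 322
BK 17: (-4.31,-5.516) -> (-17.706,4.95) [heading=322, draw]
RT 45: heading 322 -> 277
PU: pen up
FD 15: (-17.706,4.95) -> (-15.878,-9.938) [heading=277, move]
Final: pos=(-15.878,-9.938), heading=277, 2 segment(s) drawn

Answer: -15.878 -9.938 277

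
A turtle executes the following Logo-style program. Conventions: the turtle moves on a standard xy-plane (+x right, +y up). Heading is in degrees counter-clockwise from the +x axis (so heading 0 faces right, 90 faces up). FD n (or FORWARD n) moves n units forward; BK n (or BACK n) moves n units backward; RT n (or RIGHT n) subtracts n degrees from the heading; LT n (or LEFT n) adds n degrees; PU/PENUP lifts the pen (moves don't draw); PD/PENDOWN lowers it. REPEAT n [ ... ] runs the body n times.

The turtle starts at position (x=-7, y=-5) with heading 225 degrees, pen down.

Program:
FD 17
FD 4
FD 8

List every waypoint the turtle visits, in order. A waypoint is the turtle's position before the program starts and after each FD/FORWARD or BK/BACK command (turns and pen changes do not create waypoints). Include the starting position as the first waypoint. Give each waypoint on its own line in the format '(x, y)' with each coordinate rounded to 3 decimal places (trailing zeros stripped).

Answer: (-7, -5)
(-19.021, -17.021)
(-21.849, -19.849)
(-27.506, -25.506)

Derivation:
Executing turtle program step by step:
Start: pos=(-7,-5), heading=225, pen down
FD 17: (-7,-5) -> (-19.021,-17.021) [heading=225, draw]
FD 4: (-19.021,-17.021) -> (-21.849,-19.849) [heading=225, draw]
FD 8: (-21.849,-19.849) -> (-27.506,-25.506) [heading=225, draw]
Final: pos=(-27.506,-25.506), heading=225, 3 segment(s) drawn
Waypoints (4 total):
(-7, -5)
(-19.021, -17.021)
(-21.849, -19.849)
(-27.506, -25.506)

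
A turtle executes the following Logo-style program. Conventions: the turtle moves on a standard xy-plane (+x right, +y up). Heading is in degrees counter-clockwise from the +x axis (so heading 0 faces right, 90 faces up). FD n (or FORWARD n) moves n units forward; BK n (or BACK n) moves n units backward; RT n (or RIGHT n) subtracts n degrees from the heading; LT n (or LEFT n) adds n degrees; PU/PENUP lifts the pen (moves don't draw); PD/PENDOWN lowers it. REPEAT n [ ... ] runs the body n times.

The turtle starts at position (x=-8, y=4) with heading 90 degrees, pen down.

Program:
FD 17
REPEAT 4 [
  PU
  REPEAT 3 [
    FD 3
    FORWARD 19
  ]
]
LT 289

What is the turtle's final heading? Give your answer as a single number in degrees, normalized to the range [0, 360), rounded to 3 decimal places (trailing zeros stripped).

Answer: 19

Derivation:
Executing turtle program step by step:
Start: pos=(-8,4), heading=90, pen down
FD 17: (-8,4) -> (-8,21) [heading=90, draw]
REPEAT 4 [
  -- iteration 1/4 --
  PU: pen up
  REPEAT 3 [
    -- iteration 1/3 --
    FD 3: (-8,21) -> (-8,24) [heading=90, move]
    FD 19: (-8,24) -> (-8,43) [heading=90, move]
    -- iteration 2/3 --
    FD 3: (-8,43) -> (-8,46) [heading=90, move]
    FD 19: (-8,46) -> (-8,65) [heading=90, move]
    -- iteration 3/3 --
    FD 3: (-8,65) -> (-8,68) [heading=90, move]
    FD 19: (-8,68) -> (-8,87) [heading=90, move]
  ]
  -- iteration 2/4 --
  PU: pen up
  REPEAT 3 [
    -- iteration 1/3 --
    FD 3: (-8,87) -> (-8,90) [heading=90, move]
    FD 19: (-8,90) -> (-8,109) [heading=90, move]
    -- iteration 2/3 --
    FD 3: (-8,109) -> (-8,112) [heading=90, move]
    FD 19: (-8,112) -> (-8,131) [heading=90, move]
    -- iteration 3/3 --
    FD 3: (-8,131) -> (-8,134) [heading=90, move]
    FD 19: (-8,134) -> (-8,153) [heading=90, move]
  ]
  -- iteration 3/4 --
  PU: pen up
  REPEAT 3 [
    -- iteration 1/3 --
    FD 3: (-8,153) -> (-8,156) [heading=90, move]
    FD 19: (-8,156) -> (-8,175) [heading=90, move]
    -- iteration 2/3 --
    FD 3: (-8,175) -> (-8,178) [heading=90, move]
    FD 19: (-8,178) -> (-8,197) [heading=90, move]
    -- iteration 3/3 --
    FD 3: (-8,197) -> (-8,200) [heading=90, move]
    FD 19: (-8,200) -> (-8,219) [heading=90, move]
  ]
  -- iteration 4/4 --
  PU: pen up
  REPEAT 3 [
    -- iteration 1/3 --
    FD 3: (-8,219) -> (-8,222) [heading=90, move]
    FD 19: (-8,222) -> (-8,241) [heading=90, move]
    -- iteration 2/3 --
    FD 3: (-8,241) -> (-8,244) [heading=90, move]
    FD 19: (-8,244) -> (-8,263) [heading=90, move]
    -- iteration 3/3 --
    FD 3: (-8,263) -> (-8,266) [heading=90, move]
    FD 19: (-8,266) -> (-8,285) [heading=90, move]
  ]
]
LT 289: heading 90 -> 19
Final: pos=(-8,285), heading=19, 1 segment(s) drawn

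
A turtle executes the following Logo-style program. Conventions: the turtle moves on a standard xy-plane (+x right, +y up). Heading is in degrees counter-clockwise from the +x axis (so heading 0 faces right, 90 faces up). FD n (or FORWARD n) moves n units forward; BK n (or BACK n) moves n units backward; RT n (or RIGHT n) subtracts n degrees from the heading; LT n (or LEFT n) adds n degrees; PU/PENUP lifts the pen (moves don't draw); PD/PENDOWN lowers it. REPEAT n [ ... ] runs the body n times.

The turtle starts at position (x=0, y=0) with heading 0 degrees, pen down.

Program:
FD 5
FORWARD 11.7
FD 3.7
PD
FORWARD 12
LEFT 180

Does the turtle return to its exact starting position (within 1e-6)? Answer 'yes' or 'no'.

Answer: no

Derivation:
Executing turtle program step by step:
Start: pos=(0,0), heading=0, pen down
FD 5: (0,0) -> (5,0) [heading=0, draw]
FD 11.7: (5,0) -> (16.7,0) [heading=0, draw]
FD 3.7: (16.7,0) -> (20.4,0) [heading=0, draw]
PD: pen down
FD 12: (20.4,0) -> (32.4,0) [heading=0, draw]
LT 180: heading 0 -> 180
Final: pos=(32.4,0), heading=180, 4 segment(s) drawn

Start position: (0, 0)
Final position: (32.4, 0)
Distance = 32.4; >= 1e-6 -> NOT closed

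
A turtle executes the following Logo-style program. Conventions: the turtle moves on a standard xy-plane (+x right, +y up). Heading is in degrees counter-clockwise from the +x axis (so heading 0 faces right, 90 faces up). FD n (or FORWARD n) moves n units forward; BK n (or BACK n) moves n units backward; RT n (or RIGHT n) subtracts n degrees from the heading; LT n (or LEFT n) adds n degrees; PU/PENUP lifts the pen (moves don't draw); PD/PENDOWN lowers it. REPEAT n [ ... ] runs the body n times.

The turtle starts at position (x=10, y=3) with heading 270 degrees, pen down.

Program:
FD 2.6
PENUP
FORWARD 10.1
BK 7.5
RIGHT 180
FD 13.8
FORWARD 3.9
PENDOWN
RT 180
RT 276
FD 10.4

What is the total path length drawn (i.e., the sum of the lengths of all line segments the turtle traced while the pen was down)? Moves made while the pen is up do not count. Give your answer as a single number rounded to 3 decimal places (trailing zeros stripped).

Answer: 13

Derivation:
Executing turtle program step by step:
Start: pos=(10,3), heading=270, pen down
FD 2.6: (10,3) -> (10,0.4) [heading=270, draw]
PU: pen up
FD 10.1: (10,0.4) -> (10,-9.7) [heading=270, move]
BK 7.5: (10,-9.7) -> (10,-2.2) [heading=270, move]
RT 180: heading 270 -> 90
FD 13.8: (10,-2.2) -> (10,11.6) [heading=90, move]
FD 3.9: (10,11.6) -> (10,15.5) [heading=90, move]
PD: pen down
RT 180: heading 90 -> 270
RT 276: heading 270 -> 354
FD 10.4: (10,15.5) -> (20.343,14.413) [heading=354, draw]
Final: pos=(20.343,14.413), heading=354, 2 segment(s) drawn

Segment lengths:
  seg 1: (10,3) -> (10,0.4), length = 2.6
  seg 2: (10,15.5) -> (20.343,14.413), length = 10.4
Total = 13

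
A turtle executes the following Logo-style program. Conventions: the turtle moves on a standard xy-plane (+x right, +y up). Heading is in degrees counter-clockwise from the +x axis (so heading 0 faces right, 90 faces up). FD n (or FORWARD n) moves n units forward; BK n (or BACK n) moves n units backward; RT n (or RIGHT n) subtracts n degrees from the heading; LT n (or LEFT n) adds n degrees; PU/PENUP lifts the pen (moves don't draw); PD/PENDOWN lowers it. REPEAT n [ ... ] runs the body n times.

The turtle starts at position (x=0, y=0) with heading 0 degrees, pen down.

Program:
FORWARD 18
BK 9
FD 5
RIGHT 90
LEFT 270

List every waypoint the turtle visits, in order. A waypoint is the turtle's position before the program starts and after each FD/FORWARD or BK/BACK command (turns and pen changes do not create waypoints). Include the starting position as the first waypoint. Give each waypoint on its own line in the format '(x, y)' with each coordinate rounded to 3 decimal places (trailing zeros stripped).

Answer: (0, 0)
(18, 0)
(9, 0)
(14, 0)

Derivation:
Executing turtle program step by step:
Start: pos=(0,0), heading=0, pen down
FD 18: (0,0) -> (18,0) [heading=0, draw]
BK 9: (18,0) -> (9,0) [heading=0, draw]
FD 5: (9,0) -> (14,0) [heading=0, draw]
RT 90: heading 0 -> 270
LT 270: heading 270 -> 180
Final: pos=(14,0), heading=180, 3 segment(s) drawn
Waypoints (4 total):
(0, 0)
(18, 0)
(9, 0)
(14, 0)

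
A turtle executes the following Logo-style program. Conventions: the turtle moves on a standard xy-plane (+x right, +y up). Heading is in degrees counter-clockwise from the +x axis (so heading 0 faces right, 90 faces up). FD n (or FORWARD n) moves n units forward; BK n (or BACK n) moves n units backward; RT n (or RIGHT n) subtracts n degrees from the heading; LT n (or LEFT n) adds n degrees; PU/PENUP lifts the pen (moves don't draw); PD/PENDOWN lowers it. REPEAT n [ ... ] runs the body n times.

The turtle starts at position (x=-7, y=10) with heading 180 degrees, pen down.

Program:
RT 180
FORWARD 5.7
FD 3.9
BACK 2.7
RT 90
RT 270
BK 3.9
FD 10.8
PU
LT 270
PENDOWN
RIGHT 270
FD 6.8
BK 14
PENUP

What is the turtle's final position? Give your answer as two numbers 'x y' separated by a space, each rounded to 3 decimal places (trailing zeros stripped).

Answer: -0.4 10

Derivation:
Executing turtle program step by step:
Start: pos=(-7,10), heading=180, pen down
RT 180: heading 180 -> 0
FD 5.7: (-7,10) -> (-1.3,10) [heading=0, draw]
FD 3.9: (-1.3,10) -> (2.6,10) [heading=0, draw]
BK 2.7: (2.6,10) -> (-0.1,10) [heading=0, draw]
RT 90: heading 0 -> 270
RT 270: heading 270 -> 0
BK 3.9: (-0.1,10) -> (-4,10) [heading=0, draw]
FD 10.8: (-4,10) -> (6.8,10) [heading=0, draw]
PU: pen up
LT 270: heading 0 -> 270
PD: pen down
RT 270: heading 270 -> 0
FD 6.8: (6.8,10) -> (13.6,10) [heading=0, draw]
BK 14: (13.6,10) -> (-0.4,10) [heading=0, draw]
PU: pen up
Final: pos=(-0.4,10), heading=0, 7 segment(s) drawn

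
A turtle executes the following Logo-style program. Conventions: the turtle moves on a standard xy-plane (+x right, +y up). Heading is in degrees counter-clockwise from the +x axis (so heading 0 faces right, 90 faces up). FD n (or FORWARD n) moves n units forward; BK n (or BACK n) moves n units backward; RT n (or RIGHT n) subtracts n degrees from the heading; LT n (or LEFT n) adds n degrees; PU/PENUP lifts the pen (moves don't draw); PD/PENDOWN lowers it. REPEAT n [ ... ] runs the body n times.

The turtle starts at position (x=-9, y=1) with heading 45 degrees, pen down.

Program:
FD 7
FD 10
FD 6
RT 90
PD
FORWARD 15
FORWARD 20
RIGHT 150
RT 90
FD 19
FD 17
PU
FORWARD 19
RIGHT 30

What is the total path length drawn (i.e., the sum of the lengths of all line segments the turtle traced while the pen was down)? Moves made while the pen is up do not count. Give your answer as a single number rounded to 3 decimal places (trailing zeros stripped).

Answer: 94

Derivation:
Executing turtle program step by step:
Start: pos=(-9,1), heading=45, pen down
FD 7: (-9,1) -> (-4.05,5.95) [heading=45, draw]
FD 10: (-4.05,5.95) -> (3.021,13.021) [heading=45, draw]
FD 6: (3.021,13.021) -> (7.263,17.263) [heading=45, draw]
RT 90: heading 45 -> 315
PD: pen down
FD 15: (7.263,17.263) -> (17.87,6.657) [heading=315, draw]
FD 20: (17.87,6.657) -> (32.012,-7.485) [heading=315, draw]
RT 150: heading 315 -> 165
RT 90: heading 165 -> 75
FD 19: (32.012,-7.485) -> (36.93,10.867) [heading=75, draw]
FD 17: (36.93,10.867) -> (41.33,27.288) [heading=75, draw]
PU: pen up
FD 19: (41.33,27.288) -> (46.247,45.641) [heading=75, move]
RT 30: heading 75 -> 45
Final: pos=(46.247,45.641), heading=45, 7 segment(s) drawn

Segment lengths:
  seg 1: (-9,1) -> (-4.05,5.95), length = 7
  seg 2: (-4.05,5.95) -> (3.021,13.021), length = 10
  seg 3: (3.021,13.021) -> (7.263,17.263), length = 6
  seg 4: (7.263,17.263) -> (17.87,6.657), length = 15
  seg 5: (17.87,6.657) -> (32.012,-7.485), length = 20
  seg 6: (32.012,-7.485) -> (36.93,10.867), length = 19
  seg 7: (36.93,10.867) -> (41.33,27.288), length = 17
Total = 94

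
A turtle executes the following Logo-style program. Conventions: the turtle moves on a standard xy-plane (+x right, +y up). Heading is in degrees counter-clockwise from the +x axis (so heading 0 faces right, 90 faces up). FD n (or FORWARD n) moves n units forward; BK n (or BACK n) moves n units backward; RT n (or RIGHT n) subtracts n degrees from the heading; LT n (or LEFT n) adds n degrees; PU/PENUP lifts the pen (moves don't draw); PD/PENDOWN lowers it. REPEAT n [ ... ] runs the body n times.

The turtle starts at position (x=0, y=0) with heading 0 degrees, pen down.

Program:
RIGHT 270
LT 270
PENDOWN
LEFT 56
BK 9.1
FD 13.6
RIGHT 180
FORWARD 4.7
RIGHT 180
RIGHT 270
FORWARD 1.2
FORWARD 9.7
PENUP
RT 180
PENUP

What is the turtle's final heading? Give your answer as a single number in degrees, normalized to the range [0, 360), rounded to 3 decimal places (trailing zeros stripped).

Executing turtle program step by step:
Start: pos=(0,0), heading=0, pen down
RT 270: heading 0 -> 90
LT 270: heading 90 -> 0
PD: pen down
LT 56: heading 0 -> 56
BK 9.1: (0,0) -> (-5.089,-7.544) [heading=56, draw]
FD 13.6: (-5.089,-7.544) -> (2.516,3.731) [heading=56, draw]
RT 180: heading 56 -> 236
FD 4.7: (2.516,3.731) -> (-0.112,-0.166) [heading=236, draw]
RT 180: heading 236 -> 56
RT 270: heading 56 -> 146
FD 1.2: (-0.112,-0.166) -> (-1.107,0.505) [heading=146, draw]
FD 9.7: (-1.107,0.505) -> (-9.148,5.929) [heading=146, draw]
PU: pen up
RT 180: heading 146 -> 326
PU: pen up
Final: pos=(-9.148,5.929), heading=326, 5 segment(s) drawn

Answer: 326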